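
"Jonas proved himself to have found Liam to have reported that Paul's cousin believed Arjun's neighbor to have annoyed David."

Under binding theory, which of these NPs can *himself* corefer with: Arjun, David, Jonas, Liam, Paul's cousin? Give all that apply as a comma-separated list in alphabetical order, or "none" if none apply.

*himself* is a reflexive; Principle A requires it to be bound within its binding domain — the matrix clause.
— Arjun: possessor inside the subject DP of the clause headed by 'annoyed'; does not c-command the reflexive — cannot bind it (Principle A).
— David: object of the clause headed by 'annoyed'; does not c-command the reflexive — cannot bind it (Principle A).
— Jonas: subject of the matrix clause; c-commands the reflexive within its binding domain — allowed (Principle A).
— Liam: subject of the clause headed by 'reported'; does not c-command the reflexive — cannot bind it (Principle A).
— Paul's cousin: subject of the clause headed by 'believed'; does not c-command the reflexive — cannot bind it (Principle A).

Jonas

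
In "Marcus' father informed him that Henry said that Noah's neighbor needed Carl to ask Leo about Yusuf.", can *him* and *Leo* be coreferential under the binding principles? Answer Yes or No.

*Leo* is an R-expression; Principle C requires it to be free (not bound by any c-commanding expression).
— him: object of the matrix clause; the pronoun c-commands the R-expression — coreference blocked (Principle C).

No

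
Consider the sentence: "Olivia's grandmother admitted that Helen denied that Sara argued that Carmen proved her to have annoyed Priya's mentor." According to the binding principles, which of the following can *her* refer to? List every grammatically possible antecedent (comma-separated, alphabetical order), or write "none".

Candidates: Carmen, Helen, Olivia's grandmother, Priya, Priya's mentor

*her* is a pronoun; Principle B requires it to be free in its binding domain — the clause headed by 'proved'.
— Carmen: subject of the clause headed by 'proved'; c-commands the pronoun within its binding domain — blocked (Principle B).
— Helen: subject of the clause headed by 'denied'; c-commands the pronoun but lies outside its binding domain — allowed.
— Olivia's grandmother: subject of the matrix clause; c-commands the pronoun but lies outside its binding domain — allowed.
— Priya: possessor inside the object DP of the clause headed by 'annoyed'; is c-commanded by the pronoun; coreference would bind this R-expression — blocked (Principle C).
— Priya's mentor: object of the clause headed by 'annoyed'; is c-commanded by the pronoun; coreference would bind this R-expression — blocked (Principle C).

Helen, Olivia's grandmother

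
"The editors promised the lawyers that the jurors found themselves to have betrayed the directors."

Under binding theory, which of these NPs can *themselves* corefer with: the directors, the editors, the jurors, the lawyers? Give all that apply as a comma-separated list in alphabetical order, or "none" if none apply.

the jurors

*themselves* is a reflexive; Principle A requires it to be bound within its binding domain — the clause headed by 'found'.
— the directors: object of the clause headed by 'betrayed'; does not c-command the reflexive — cannot bind it (Principle A).
— the editors: subject of the matrix clause; c-commands the reflexive but lies outside its binding domain — cannot bind it (Principle A).
— the jurors: subject of the clause headed by 'found'; c-commands the reflexive within its binding domain — allowed (Principle A).
— the lawyers: object of the matrix clause; c-commands the reflexive but lies outside its binding domain — cannot bind it (Principle A).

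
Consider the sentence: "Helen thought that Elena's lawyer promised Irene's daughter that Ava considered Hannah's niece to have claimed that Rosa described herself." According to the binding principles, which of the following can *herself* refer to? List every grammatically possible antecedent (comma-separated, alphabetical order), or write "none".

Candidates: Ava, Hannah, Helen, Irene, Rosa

*herself* is a reflexive; Principle A requires it to be bound within its binding domain — the clause headed by 'described'.
— Ava: subject of the clause headed by 'considered'; c-commands the reflexive but lies outside its binding domain — cannot bind it (Principle A).
— Hannah: possessor inside the subject DP of the clause headed by 'claimed'; does not c-command the reflexive — cannot bind it (Principle A).
— Helen: subject of the matrix clause; c-commands the reflexive but lies outside its binding domain — cannot bind it (Principle A).
— Irene: possessor inside the object DP of the clause headed by 'promised'; does not c-command the reflexive — cannot bind it (Principle A).
— Rosa: subject of the clause headed by 'described'; c-commands the reflexive within its binding domain — allowed (Principle A).

Rosa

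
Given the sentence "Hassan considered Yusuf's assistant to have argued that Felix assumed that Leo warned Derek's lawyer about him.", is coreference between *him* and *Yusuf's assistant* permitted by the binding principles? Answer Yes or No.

*him* is a pronoun; Principle B requires it to be free in its binding domain — the clause headed by 'warned'.
— Yusuf's assistant: subject of the clause headed by 'argued'; c-commands the pronoun but lies outside its binding domain — allowed.

Yes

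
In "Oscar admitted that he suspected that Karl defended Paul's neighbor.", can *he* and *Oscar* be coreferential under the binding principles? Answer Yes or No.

Yes

*Oscar* is an R-expression; Principle C requires it to be free (not bound by any c-commanding expression).
— he: subject of the clause headed by 'suspected'; the pronoun does not c-command the R-expression — coreference allowed.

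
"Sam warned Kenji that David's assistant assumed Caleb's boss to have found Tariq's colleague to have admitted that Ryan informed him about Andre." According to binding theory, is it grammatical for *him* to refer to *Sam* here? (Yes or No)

*Sam* is an R-expression; Principle C requires it to be free (not bound by any c-commanding expression).
— him: object of the clause headed by 'informed'; the pronoun does not c-command the R-expression — coreference allowed.

Yes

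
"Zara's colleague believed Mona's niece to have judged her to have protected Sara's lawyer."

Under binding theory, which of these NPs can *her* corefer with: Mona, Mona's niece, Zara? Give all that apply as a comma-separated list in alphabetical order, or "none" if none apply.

*her* is a pronoun; Principle B requires it to be free in its binding domain — the clause headed by 'judged'.
— Mona: possessor inside the subject DP of the clause headed by 'judged'; does not c-command the pronoun — Principle B does not apply; allowed.
— Mona's niece: subject of the clause headed by 'judged'; c-commands the pronoun within its binding domain — blocked (Principle B).
— Zara: possessor inside the subject DP of the matrix clause; does not c-command the pronoun — Principle B does not apply; allowed.

Mona, Zara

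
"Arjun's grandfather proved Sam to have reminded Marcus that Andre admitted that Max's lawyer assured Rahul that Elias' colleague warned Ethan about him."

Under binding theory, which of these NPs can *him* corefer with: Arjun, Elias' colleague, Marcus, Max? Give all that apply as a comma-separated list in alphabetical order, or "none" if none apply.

*him* is a pronoun; Principle B requires it to be free in its binding domain — the clause headed by 'warned'.
— Arjun: possessor inside the subject DP of the matrix clause; does not c-command the pronoun — Principle B does not apply; allowed.
— Elias' colleague: subject of the clause headed by 'warned'; c-commands the pronoun within its binding domain — blocked (Principle B).
— Marcus: object of the clause headed by 'reminded'; c-commands the pronoun but lies outside its binding domain — allowed.
— Max: possessor inside the subject DP of the clause headed by 'assured'; does not c-command the pronoun — Principle B does not apply; allowed.

Arjun, Marcus, Max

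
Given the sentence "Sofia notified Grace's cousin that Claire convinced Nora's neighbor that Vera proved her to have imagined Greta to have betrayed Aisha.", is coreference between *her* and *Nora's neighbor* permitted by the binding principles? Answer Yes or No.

Yes

*her* is a pronoun; Principle B requires it to be free in its binding domain — the clause headed by 'proved'.
— Nora's neighbor: object of the clause headed by 'convinced'; c-commands the pronoun but lies outside its binding domain — allowed.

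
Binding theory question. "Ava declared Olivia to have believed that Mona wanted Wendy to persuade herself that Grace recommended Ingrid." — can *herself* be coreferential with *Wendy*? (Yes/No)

*herself* is a reflexive; Principle A requires it to be bound within its binding domain — the clause headed by 'persuade'.
— Wendy: subject of the clause headed by 'persuade'; c-commands the reflexive within its binding domain — allowed (Principle A).

Yes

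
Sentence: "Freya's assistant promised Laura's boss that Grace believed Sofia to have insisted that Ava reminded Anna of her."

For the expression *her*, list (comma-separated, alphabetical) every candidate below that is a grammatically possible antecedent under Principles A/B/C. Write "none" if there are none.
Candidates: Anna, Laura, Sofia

Laura, Sofia

*her* is a pronoun; Principle B requires it to be free in its binding domain — the clause headed by 'reminded'.
— Anna: object of the clause headed by 'reminded'; c-commands the pronoun within its binding domain — blocked (Principle B).
— Laura: possessor inside the object DP of the matrix clause; does not c-command the pronoun — Principle B does not apply; allowed.
— Sofia: subject of the clause headed by 'insisted'; c-commands the pronoun but lies outside its binding domain — allowed.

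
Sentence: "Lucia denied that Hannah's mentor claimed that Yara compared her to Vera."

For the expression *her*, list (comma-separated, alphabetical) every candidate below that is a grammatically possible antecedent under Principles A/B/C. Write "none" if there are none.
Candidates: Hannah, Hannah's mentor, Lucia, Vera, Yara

Hannah, Hannah's mentor, Lucia

*her* is a pronoun; Principle B requires it to be free in its binding domain — the clause headed by 'compared'.
— Hannah: possessor inside the subject DP of the clause headed by 'claimed'; does not c-command the pronoun — Principle B does not apply; allowed.
— Hannah's mentor: subject of the clause headed by 'claimed'; c-commands the pronoun but lies outside its binding domain — allowed.
— Lucia: subject of the matrix clause; c-commands the pronoun but lies outside its binding domain — allowed.
— Vera: second object of the clause headed by 'compared'; is c-commanded by the pronoun; coreference would bind this R-expression — blocked (Principle C).
— Yara: subject of the clause headed by 'compared'; c-commands the pronoun within its binding domain — blocked (Principle B).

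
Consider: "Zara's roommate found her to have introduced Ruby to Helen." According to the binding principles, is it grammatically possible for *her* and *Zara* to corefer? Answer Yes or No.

Yes

*her* is a pronoun; Principle B requires it to be free in its binding domain — the matrix clause.
— Zara: possessor inside the subject DP of the matrix clause; does not c-command the pronoun — Principle B does not apply; allowed.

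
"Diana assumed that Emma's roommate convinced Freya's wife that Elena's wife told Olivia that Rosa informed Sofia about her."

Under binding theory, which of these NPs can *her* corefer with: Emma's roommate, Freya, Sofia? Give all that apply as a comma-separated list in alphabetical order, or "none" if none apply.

Emma's roommate, Freya

*her* is a pronoun; Principle B requires it to be free in its binding domain — the clause headed by 'informed'.
— Emma's roommate: subject of the clause headed by 'convinced'; c-commands the pronoun but lies outside its binding domain — allowed.
— Freya: possessor inside the object DP of the clause headed by 'convinced'; does not c-command the pronoun — Principle B does not apply; allowed.
— Sofia: object of the clause headed by 'informed'; c-commands the pronoun within its binding domain — blocked (Principle B).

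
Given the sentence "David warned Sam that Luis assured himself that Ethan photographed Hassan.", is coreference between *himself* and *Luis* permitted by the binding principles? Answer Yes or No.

Yes

*himself* is a reflexive; Principle A requires it to be bound within its binding domain — the clause headed by 'assured'.
— Luis: subject of the clause headed by 'assured'; c-commands the reflexive within its binding domain — allowed (Principle A).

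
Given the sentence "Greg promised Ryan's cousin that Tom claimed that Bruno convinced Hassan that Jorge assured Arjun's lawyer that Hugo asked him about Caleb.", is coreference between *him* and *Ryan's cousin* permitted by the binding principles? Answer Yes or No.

Yes

*him* is a pronoun; Principle B requires it to be free in its binding domain — the clause headed by 'asked'.
— Ryan's cousin: object of the matrix clause; c-commands the pronoun but lies outside its binding domain — allowed.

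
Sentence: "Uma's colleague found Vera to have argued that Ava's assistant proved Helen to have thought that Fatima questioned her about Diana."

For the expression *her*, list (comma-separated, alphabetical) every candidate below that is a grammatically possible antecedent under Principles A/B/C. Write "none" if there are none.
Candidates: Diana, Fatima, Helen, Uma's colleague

Helen, Uma's colleague

*her* is a pronoun; Principle B requires it to be free in its binding domain — the clause headed by 'questioned'.
— Diana: second object of the clause headed by 'questioned'; is c-commanded by the pronoun; coreference would bind this R-expression — blocked (Principle C).
— Fatima: subject of the clause headed by 'questioned'; c-commands the pronoun within its binding domain — blocked (Principle B).
— Helen: subject of the clause headed by 'thought'; c-commands the pronoun but lies outside its binding domain — allowed.
— Uma's colleague: subject of the matrix clause; c-commands the pronoun but lies outside its binding domain — allowed.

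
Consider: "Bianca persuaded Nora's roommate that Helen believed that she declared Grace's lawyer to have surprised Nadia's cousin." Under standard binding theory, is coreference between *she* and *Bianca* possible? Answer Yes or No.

Yes

*Bianca* is an R-expression; Principle C requires it to be free (not bound by any c-commanding expression).
— she: subject of the clause headed by 'declared'; the pronoun does not c-command the R-expression — coreference allowed.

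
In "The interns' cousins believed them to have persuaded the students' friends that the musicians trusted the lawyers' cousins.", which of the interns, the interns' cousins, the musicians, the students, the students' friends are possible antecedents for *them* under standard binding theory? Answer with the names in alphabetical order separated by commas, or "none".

the interns

*them* is a pronoun; Principle B requires it to be free in its binding domain — the matrix clause.
— the interns: possessor inside the subject DP of the matrix clause; does not c-command the pronoun — Principle B does not apply; allowed.
— the interns' cousins: subject of the matrix clause; c-commands the pronoun within its binding domain — blocked (Principle B).
— the musicians: subject of the clause headed by 'trusted'; is c-commanded by the pronoun; coreference would bind this R-expression — blocked (Principle C).
— the students: possessor inside the object DP of the clause headed by 'persuaded'; is c-commanded by the pronoun; coreference would bind this R-expression — blocked (Principle C).
— the students' friends: object of the clause headed by 'persuaded'; is c-commanded by the pronoun; coreference would bind this R-expression — blocked (Principle C).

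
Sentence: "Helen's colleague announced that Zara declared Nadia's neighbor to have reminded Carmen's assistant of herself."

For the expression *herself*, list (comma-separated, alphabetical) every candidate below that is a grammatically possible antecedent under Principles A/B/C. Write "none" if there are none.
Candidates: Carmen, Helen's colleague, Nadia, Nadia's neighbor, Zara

Nadia's neighbor

*herself* is a reflexive; Principle A requires it to be bound within its binding domain — the clause headed by 'reminded'.
— Carmen: possessor inside the object DP of the clause headed by 'reminded'; does not c-command the reflexive — cannot bind it (Principle A).
— Helen's colleague: subject of the matrix clause; c-commands the reflexive but lies outside its binding domain — cannot bind it (Principle A).
— Nadia: possessor inside the subject DP of the clause headed by 'reminded'; does not c-command the reflexive — cannot bind it (Principle A).
— Nadia's neighbor: subject of the clause headed by 'reminded'; c-commands the reflexive within its binding domain — allowed (Principle A).
— Zara: subject of the clause headed by 'declared'; c-commands the reflexive but lies outside its binding domain — cannot bind it (Principle A).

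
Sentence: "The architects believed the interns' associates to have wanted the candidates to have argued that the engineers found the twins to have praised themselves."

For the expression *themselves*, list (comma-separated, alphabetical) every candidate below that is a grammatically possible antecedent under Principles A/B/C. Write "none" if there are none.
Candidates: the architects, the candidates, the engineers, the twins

*themselves* is a reflexive; Principle A requires it to be bound within its binding domain — the clause headed by 'praised'.
— the architects: subject of the matrix clause; c-commands the reflexive but lies outside its binding domain — cannot bind it (Principle A).
— the candidates: subject of the clause headed by 'argued'; c-commands the reflexive but lies outside its binding domain — cannot bind it (Principle A).
— the engineers: subject of the clause headed by 'found'; c-commands the reflexive but lies outside its binding domain — cannot bind it (Principle A).
— the twins: subject of the clause headed by 'praised'; c-commands the reflexive within its binding domain — allowed (Principle A).

the twins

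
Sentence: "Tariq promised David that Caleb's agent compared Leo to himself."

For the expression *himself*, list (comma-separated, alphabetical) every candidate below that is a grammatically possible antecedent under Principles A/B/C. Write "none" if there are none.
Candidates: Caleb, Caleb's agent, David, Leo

*himself* is a reflexive; Principle A requires it to be bound within its binding domain — the clause headed by 'compared'.
— Caleb: possessor inside the subject DP of the clause headed by 'compared'; does not c-command the reflexive — cannot bind it (Principle A).
— Caleb's agent: subject of the clause headed by 'compared'; c-commands the reflexive within its binding domain — allowed (Principle A).
— David: object of the matrix clause; c-commands the reflexive but lies outside its binding domain — cannot bind it (Principle A).
— Leo: object of the clause headed by 'compared'; c-commands the reflexive within its binding domain — allowed (Principle A).

Caleb's agent, Leo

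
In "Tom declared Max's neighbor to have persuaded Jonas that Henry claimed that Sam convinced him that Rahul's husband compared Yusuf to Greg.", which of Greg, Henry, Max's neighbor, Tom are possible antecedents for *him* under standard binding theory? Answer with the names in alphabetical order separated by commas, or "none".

*him* is a pronoun; Principle B requires it to be free in its binding domain — the clause headed by 'convinced'.
— Greg: second object of the clause headed by 'compared'; is c-commanded by the pronoun; coreference would bind this R-expression — blocked (Principle C).
— Henry: subject of the clause headed by 'claimed'; c-commands the pronoun but lies outside its binding domain — allowed.
— Max's neighbor: subject of the clause headed by 'persuaded'; c-commands the pronoun but lies outside its binding domain — allowed.
— Tom: subject of the matrix clause; c-commands the pronoun but lies outside its binding domain — allowed.

Henry, Max's neighbor, Tom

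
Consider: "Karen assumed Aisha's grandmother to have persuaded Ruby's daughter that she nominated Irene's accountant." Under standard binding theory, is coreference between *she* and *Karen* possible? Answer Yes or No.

*Karen* is an R-expression; Principle C requires it to be free (not bound by any c-commanding expression).
— she: subject of the clause headed by 'nominated'; the pronoun does not c-command the R-expression — coreference allowed.

Yes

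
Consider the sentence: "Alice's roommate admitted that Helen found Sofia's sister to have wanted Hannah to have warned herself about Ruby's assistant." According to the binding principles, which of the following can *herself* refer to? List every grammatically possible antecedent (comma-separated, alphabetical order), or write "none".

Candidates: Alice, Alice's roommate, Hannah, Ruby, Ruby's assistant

Hannah

*herself* is a reflexive; Principle A requires it to be bound within its binding domain — the clause headed by 'warned'.
— Alice: possessor inside the subject DP of the matrix clause; does not c-command the reflexive — cannot bind it (Principle A).
— Alice's roommate: subject of the matrix clause; c-commands the reflexive but lies outside its binding domain — cannot bind it (Principle A).
— Hannah: subject of the clause headed by 'warned'; c-commands the reflexive within its binding domain — allowed (Principle A).
— Ruby: possessor inside the second object DP of the clause headed by 'warned'; does not c-command the reflexive — cannot bind it (Principle A).
— Ruby's assistant: second object of the clause headed by 'warned'; does not c-command the reflexive — cannot bind it (Principle A).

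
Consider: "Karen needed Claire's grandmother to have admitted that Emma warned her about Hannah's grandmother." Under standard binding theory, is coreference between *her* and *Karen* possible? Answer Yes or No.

Yes

*Karen* is an R-expression; Principle C requires it to be free (not bound by any c-commanding expression).
— her: object of the clause headed by 'warned'; the pronoun does not c-command the R-expression — coreference allowed.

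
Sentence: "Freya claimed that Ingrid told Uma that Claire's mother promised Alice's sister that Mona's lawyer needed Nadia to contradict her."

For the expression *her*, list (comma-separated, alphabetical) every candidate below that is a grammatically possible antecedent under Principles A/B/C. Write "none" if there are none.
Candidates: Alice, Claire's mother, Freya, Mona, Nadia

Alice, Claire's mother, Freya, Mona

*her* is a pronoun; Principle B requires it to be free in its binding domain — the clause headed by 'contradict'.
— Alice: possessor inside the object DP of the clause headed by 'promised'; does not c-command the pronoun — Principle B does not apply; allowed.
— Claire's mother: subject of the clause headed by 'promised'; c-commands the pronoun but lies outside its binding domain — allowed.
— Freya: subject of the matrix clause; c-commands the pronoun but lies outside its binding domain — allowed.
— Mona: possessor inside the subject DP of the clause headed by 'needed'; does not c-command the pronoun — Principle B does not apply; allowed.
— Nadia: subject of the clause headed by 'contradict'; c-commands the pronoun within its binding domain — blocked (Principle B).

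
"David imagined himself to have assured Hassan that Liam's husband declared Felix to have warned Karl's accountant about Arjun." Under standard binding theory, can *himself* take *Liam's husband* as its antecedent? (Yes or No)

*himself* is a reflexive; Principle A requires it to be bound within its binding domain — the matrix clause.
— Liam's husband: subject of the clause headed by 'declared'; does not c-command the reflexive — cannot bind it (Principle A).

No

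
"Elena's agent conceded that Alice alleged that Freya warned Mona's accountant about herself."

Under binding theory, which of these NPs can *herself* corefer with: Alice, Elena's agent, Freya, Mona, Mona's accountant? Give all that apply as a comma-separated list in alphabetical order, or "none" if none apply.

*herself* is a reflexive; Principle A requires it to be bound within its binding domain — the clause headed by 'warned'.
— Alice: subject of the clause headed by 'alleged'; c-commands the reflexive but lies outside its binding domain — cannot bind it (Principle A).
— Elena's agent: subject of the matrix clause; c-commands the reflexive but lies outside its binding domain — cannot bind it (Principle A).
— Freya: subject of the clause headed by 'warned'; c-commands the reflexive within its binding domain — allowed (Principle A).
— Mona: possessor inside the object DP of the clause headed by 'warned'; does not c-command the reflexive — cannot bind it (Principle A).
— Mona's accountant: object of the clause headed by 'warned'; c-commands the reflexive within its binding domain — allowed (Principle A).

Freya, Mona's accountant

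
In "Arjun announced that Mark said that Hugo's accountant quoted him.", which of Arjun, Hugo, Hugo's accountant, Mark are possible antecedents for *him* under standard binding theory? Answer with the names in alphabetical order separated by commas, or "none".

Arjun, Hugo, Mark

*him* is a pronoun; Principle B requires it to be free in its binding domain — the clause headed by 'quoted'.
— Arjun: subject of the matrix clause; c-commands the pronoun but lies outside its binding domain — allowed.
— Hugo: possessor inside the subject DP of the clause headed by 'quoted'; does not c-command the pronoun — Principle B does not apply; allowed.
— Hugo's accountant: subject of the clause headed by 'quoted'; c-commands the pronoun within its binding domain — blocked (Principle B).
— Mark: subject of the clause headed by 'said'; c-commands the pronoun but lies outside its binding domain — allowed.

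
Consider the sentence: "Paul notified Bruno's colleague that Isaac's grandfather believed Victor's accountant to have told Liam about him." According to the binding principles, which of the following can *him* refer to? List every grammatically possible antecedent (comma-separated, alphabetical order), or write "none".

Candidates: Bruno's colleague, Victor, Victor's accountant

Bruno's colleague, Victor

*him* is a pronoun; Principle B requires it to be free in its binding domain — the clause headed by 'told'.
— Bruno's colleague: object of the matrix clause; c-commands the pronoun but lies outside its binding domain — allowed.
— Victor: possessor inside the subject DP of the clause headed by 'told'; does not c-command the pronoun — Principle B does not apply; allowed.
— Victor's accountant: subject of the clause headed by 'told'; c-commands the pronoun within its binding domain — blocked (Principle B).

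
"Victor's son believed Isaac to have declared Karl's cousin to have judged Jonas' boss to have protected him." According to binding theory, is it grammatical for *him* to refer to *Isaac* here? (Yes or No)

Yes

*Isaac* is an R-expression; Principle C requires it to be free (not bound by any c-commanding expression).
— him: object of the clause headed by 'protected'; the pronoun does not c-command the R-expression — coreference allowed.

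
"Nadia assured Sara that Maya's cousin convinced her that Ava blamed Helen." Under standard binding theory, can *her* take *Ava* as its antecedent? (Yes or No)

*her* is a pronoun; Principle B requires it to be free in its binding domain — the clause headed by 'convinced'.
— Ava: subject of the clause headed by 'blamed'; is c-commanded by the pronoun; coreference would bind this R-expression — blocked (Principle C).

No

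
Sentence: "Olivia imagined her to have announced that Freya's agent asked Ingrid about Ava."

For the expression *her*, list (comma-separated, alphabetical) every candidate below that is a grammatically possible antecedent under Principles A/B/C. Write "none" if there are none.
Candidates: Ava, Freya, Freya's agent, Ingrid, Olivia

*her* is a pronoun; Principle B requires it to be free in its binding domain — the matrix clause.
— Ava: second object of the clause headed by 'asked'; is c-commanded by the pronoun; coreference would bind this R-expression — blocked (Principle C).
— Freya: possessor inside the subject DP of the clause headed by 'asked'; is c-commanded by the pronoun; coreference would bind this R-expression — blocked (Principle C).
— Freya's agent: subject of the clause headed by 'asked'; is c-commanded by the pronoun; coreference would bind this R-expression — blocked (Principle C).
— Ingrid: object of the clause headed by 'asked'; is c-commanded by the pronoun; coreference would bind this R-expression — blocked (Principle C).
— Olivia: subject of the matrix clause; c-commands the pronoun within its binding domain — blocked (Principle B).

none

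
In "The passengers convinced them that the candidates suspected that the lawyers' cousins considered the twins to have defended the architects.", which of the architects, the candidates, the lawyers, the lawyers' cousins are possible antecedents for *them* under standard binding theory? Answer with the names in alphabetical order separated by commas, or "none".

none

*them* is a pronoun; Principle B requires it to be free in its binding domain — the matrix clause.
— the architects: object of the clause headed by 'defended'; is c-commanded by the pronoun; coreference would bind this R-expression — blocked (Principle C).
— the candidates: subject of the clause headed by 'suspected'; is c-commanded by the pronoun; coreference would bind this R-expression — blocked (Principle C).
— the lawyers: possessor inside the subject DP of the clause headed by 'considered'; is c-commanded by the pronoun; coreference would bind this R-expression — blocked (Principle C).
— the lawyers' cousins: subject of the clause headed by 'considered'; is c-commanded by the pronoun; coreference would bind this R-expression — blocked (Principle C).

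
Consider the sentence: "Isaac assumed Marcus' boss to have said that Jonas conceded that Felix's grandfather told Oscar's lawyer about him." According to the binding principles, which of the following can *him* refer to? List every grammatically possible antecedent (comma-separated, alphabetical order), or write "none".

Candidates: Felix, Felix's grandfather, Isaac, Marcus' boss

*him* is a pronoun; Principle B requires it to be free in its binding domain — the clause headed by 'told'.
— Felix: possessor inside the subject DP of the clause headed by 'told'; does not c-command the pronoun — Principle B does not apply; allowed.
— Felix's grandfather: subject of the clause headed by 'told'; c-commands the pronoun within its binding domain — blocked (Principle B).
— Isaac: subject of the matrix clause; c-commands the pronoun but lies outside its binding domain — allowed.
— Marcus' boss: subject of the clause headed by 'said'; c-commands the pronoun but lies outside its binding domain — allowed.

Felix, Isaac, Marcus' boss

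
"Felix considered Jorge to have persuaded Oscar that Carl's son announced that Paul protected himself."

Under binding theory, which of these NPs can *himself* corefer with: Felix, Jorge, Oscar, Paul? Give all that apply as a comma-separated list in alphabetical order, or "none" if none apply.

*himself* is a reflexive; Principle A requires it to be bound within its binding domain — the clause headed by 'protected'.
— Felix: subject of the matrix clause; c-commands the reflexive but lies outside its binding domain — cannot bind it (Principle A).
— Jorge: subject of the clause headed by 'persuaded'; c-commands the reflexive but lies outside its binding domain — cannot bind it (Principle A).
— Oscar: object of the clause headed by 'persuaded'; c-commands the reflexive but lies outside its binding domain — cannot bind it (Principle A).
— Paul: subject of the clause headed by 'protected'; c-commands the reflexive within its binding domain — allowed (Principle A).

Paul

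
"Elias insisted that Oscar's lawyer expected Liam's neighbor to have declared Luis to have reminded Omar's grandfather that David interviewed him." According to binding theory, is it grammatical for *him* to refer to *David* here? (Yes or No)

No

*David* is an R-expression; Principle C requires it to be free (not bound by any c-commanding expression).
— him: object of the clause headed by 'interviewed'; the R-expression locally c-commands the pronoun — coreference blocked (Principle B on the pronoun).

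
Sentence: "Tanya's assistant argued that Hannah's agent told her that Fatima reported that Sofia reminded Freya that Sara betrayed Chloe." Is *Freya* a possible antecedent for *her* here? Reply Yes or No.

*her* is a pronoun; Principle B requires it to be free in its binding domain — the clause headed by 'told'.
— Freya: object of the clause headed by 'reminded'; is c-commanded by the pronoun; coreference would bind this R-expression — blocked (Principle C).

No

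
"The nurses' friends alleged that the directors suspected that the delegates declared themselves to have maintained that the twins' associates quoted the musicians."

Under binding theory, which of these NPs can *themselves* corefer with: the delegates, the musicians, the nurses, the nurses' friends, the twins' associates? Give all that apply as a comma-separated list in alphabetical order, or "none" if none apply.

the delegates

*themselves* is a reflexive; Principle A requires it to be bound within its binding domain — the clause headed by 'declared'.
— the delegates: subject of the clause headed by 'declared'; c-commands the reflexive within its binding domain — allowed (Principle A).
— the musicians: object of the clause headed by 'quoted'; does not c-command the reflexive — cannot bind it (Principle A).
— the nurses: possessor inside the subject DP of the matrix clause; does not c-command the reflexive — cannot bind it (Principle A).
— the nurses' friends: subject of the matrix clause; c-commands the reflexive but lies outside its binding domain — cannot bind it (Principle A).
— the twins' associates: subject of the clause headed by 'quoted'; does not c-command the reflexive — cannot bind it (Principle A).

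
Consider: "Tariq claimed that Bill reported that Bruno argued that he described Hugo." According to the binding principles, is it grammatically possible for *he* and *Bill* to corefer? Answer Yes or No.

Yes

*he* is a pronoun; Principle B requires it to be free in its binding domain — the clause headed by 'described'.
— Bill: subject of the clause headed by 'reported'; c-commands the pronoun but lies outside its binding domain — allowed.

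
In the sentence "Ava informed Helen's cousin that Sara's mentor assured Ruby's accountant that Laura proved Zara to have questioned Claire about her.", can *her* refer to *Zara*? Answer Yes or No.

*her* is a pronoun; Principle B requires it to be free in its binding domain — the clause headed by 'questioned'.
— Zara: subject of the clause headed by 'questioned'; c-commands the pronoun within its binding domain — blocked (Principle B).

No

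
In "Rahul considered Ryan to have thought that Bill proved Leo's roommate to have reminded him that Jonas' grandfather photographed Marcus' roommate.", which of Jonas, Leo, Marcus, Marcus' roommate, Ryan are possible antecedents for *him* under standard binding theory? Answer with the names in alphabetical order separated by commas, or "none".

*him* is a pronoun; Principle B requires it to be free in its binding domain — the clause headed by 'reminded'.
— Jonas: possessor inside the subject DP of the clause headed by 'photographed'; is c-commanded by the pronoun; coreference would bind this R-expression — blocked (Principle C).
— Leo: possessor inside the subject DP of the clause headed by 'reminded'; does not c-command the pronoun — Principle B does not apply; allowed.
— Marcus: possessor inside the object DP of the clause headed by 'photographed'; is c-commanded by the pronoun; coreference would bind this R-expression — blocked (Principle C).
— Marcus' roommate: object of the clause headed by 'photographed'; is c-commanded by the pronoun; coreference would bind this R-expression — blocked (Principle C).
— Ryan: subject of the clause headed by 'thought'; c-commands the pronoun but lies outside its binding domain — allowed.

Leo, Ryan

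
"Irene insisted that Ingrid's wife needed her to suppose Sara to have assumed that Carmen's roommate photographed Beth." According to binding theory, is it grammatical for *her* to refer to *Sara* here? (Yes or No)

No

*Sara* is an R-expression; Principle C requires it to be free (not bound by any c-commanding expression).
— her: subject of the clause headed by 'suppose'; the pronoun c-commands the R-expression — coreference blocked (Principle C).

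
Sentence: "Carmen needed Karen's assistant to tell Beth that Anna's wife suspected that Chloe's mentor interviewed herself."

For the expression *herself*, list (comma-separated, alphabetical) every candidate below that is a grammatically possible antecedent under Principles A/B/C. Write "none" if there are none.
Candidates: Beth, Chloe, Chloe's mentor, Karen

Chloe's mentor

*herself* is a reflexive; Principle A requires it to be bound within its binding domain — the clause headed by 'interviewed'.
— Beth: object of the clause headed by 'tell'; c-commands the reflexive but lies outside its binding domain — cannot bind it (Principle A).
— Chloe: possessor inside the subject DP of the clause headed by 'interviewed'; does not c-command the reflexive — cannot bind it (Principle A).
— Chloe's mentor: subject of the clause headed by 'interviewed'; c-commands the reflexive within its binding domain — allowed (Principle A).
— Karen: possessor inside the subject DP of the clause headed by 'tell'; does not c-command the reflexive — cannot bind it (Principle A).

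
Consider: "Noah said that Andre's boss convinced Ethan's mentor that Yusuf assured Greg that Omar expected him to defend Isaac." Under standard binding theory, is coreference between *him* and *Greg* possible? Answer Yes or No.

*Greg* is an R-expression; Principle C requires it to be free (not bound by any c-commanding expression).
— him: subject of the clause headed by 'defend'; the pronoun does not c-command the R-expression — coreference allowed.

Yes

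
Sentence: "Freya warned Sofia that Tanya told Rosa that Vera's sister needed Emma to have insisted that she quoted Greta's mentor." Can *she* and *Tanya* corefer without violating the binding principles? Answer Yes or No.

Yes

*Tanya* is an R-expression; Principle C requires it to be free (not bound by any c-commanding expression).
— she: subject of the clause headed by 'quoted'; the pronoun does not c-command the R-expression — coreference allowed.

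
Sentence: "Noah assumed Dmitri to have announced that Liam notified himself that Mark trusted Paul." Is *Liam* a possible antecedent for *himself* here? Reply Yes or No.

*himself* is a reflexive; Principle A requires it to be bound within its binding domain — the clause headed by 'notified'.
— Liam: subject of the clause headed by 'notified'; c-commands the reflexive within its binding domain — allowed (Principle A).

Yes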